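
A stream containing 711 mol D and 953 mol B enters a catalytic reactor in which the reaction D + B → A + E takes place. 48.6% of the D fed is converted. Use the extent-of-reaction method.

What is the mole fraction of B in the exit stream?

D reacted = 0.486 × 711 = 345.5 mol; ν_D = −1, so ξ = 345.5/1 = 345.5 mol.
Outlet amounts (n = n₀ + ν ξ):
  D: 711 − 1(345.5) = 365.5
  B: 953 − 1(345.5) = 607.5
  A: 0 + 1(345.5) = 345.5
  E: 0 + 1(345.5) = 345.5
Total out = 1664 mol; y_B = 607.5 / 1664 = 0.3651.

0.365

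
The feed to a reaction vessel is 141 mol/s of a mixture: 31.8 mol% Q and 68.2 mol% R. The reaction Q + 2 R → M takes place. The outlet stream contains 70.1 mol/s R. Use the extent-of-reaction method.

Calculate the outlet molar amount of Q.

31.8 mol/s

For R: n = n₀ − 2ξ → 70.1 = 96.16 − 2ξ, giving ξ = 13.03 mol/s.
Outlet amounts (n = n₀ + ν ξ):
  Q: 44.84 − 1(13.03) = 31.81
  R: 96.16 − 2(13.03) = 70.1
  M: 0 + 1(13.03) = 13.03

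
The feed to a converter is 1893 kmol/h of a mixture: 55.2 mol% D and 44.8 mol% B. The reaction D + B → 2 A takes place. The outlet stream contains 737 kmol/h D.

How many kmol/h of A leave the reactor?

For D: n = n₀ − 1ξ → 737 = 1045 − 1ξ, giving ξ = 307.9 kmol/h.
Outlet amounts (n = n₀ + ν ξ):
  D: 1045 − 1(307.9) = 737
  B: 848.1 − 1(307.9) = 540.1
  A: 0 + 2(307.9) = 615.9

616 kmol/h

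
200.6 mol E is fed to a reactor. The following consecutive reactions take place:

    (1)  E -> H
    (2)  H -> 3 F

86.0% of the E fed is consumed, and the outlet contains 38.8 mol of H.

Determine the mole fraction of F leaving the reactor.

0.857

Conversion of E: E consumed = 1ξ₁ = 0.86 × 200.6 → ξ₁ = 172.5 mol.
H balance: n_H = 0 + 1ξ₁ − 1ξ₂ = 38.8 → ξ₂ = (1·172.5 − 38.8)/1 = 133.7 mol.
Outlet amounts (n = n₀ + Σ ν·ξ):
  E: 200.6 − 1(172.5) = 28.08
  H: 0 + 1(172.5) − 1(133.7) = 38.8
  F: 0 + 3(133.7) = 401.1
Total out = 468 mol; y_F = 401.1 / 468 = 0.8571.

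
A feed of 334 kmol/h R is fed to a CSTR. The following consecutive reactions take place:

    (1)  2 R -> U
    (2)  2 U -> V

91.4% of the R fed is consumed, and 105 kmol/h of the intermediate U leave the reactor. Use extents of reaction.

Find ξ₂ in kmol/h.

ξ₂ = 23.8 kmol/h

Conversion of R: R consumed = 2ξ₁ = 0.914 × 334 → ξ₁ = 152.6 kmol/h.
U balance: n_U = 0 + 1ξ₁ − 2ξ₂ = 105 → ξ₂ = (1·152.6 − 105)/2 = 23.82 kmol/h.
Outlet amounts (n = n₀ + Σ ν·ξ):
  R: 334 − 2(152.6) = 28.72
  U: 0 + 1(152.6) − 2(23.82) = 105
  V: 0 + 1(23.82) = 23.82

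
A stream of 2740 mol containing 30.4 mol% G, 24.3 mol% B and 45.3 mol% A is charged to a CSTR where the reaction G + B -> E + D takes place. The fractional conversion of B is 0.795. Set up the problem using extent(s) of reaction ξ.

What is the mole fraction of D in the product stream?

0.193

B reacted = 0.795 × 665.8 = 529.3 mol; ν_B = −1, so ξ = 529.3/1 = 529.3 mol.
Outlet amounts (n = n₀ + ν ξ):
  G: 833 − 1(529.3) = 303.6
  B: 665.8 − 1(529.3) = 136.5
  E: 0 + 1(529.3) = 529.3
  D: 0 + 1(529.3) = 529.3
  A: 1241 (inert)
Total out = 2740 mol; y_D = 529.3 / 2740 = 0.1932.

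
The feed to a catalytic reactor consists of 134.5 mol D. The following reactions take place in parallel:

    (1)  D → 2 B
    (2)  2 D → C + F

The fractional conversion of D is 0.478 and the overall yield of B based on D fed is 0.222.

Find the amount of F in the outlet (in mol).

Yield of B: 2ξ₁ / 134.5 = 0.222 → ξ₁ = 14.93 mol.
Conversion of D: 1ξ₁ + 2ξ₂ = 0.478 × 134.5 = 64.29 → ξ₂ = 24.68 mol.
Outlet amounts (n = n₀ + Σ ν·ξ):
  D: 134.5 − 1(14.93) − 2(24.68) = 70.21
  B: 0 + 2(14.93) = 29.86
  C: 0 + 1(24.68) = 24.68
  F: 0 + 1(24.68) = 24.68

24.7 mol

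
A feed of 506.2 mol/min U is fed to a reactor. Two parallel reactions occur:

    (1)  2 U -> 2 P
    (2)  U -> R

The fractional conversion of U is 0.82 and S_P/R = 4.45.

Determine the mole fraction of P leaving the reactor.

0.67

Conversion of U: U consumed = 0.82 × 506.2 = 415.1 mol/min = 2ξ₁ + 1ξ₂.
Selectivity: 2ξ₁ / (1ξ₂) = 4.45 → ξ₁ = 2.225 ξ₂.
Substitute: (2·2.225 + 1) ξ₂ = 415.1 → ξ₂ = 76.16 mol/min, ξ₁ = 169.5 mol/min.
Outlet amounts (n = n₀ + Σ ν·ξ):
  U: 506.2 − 2(169.5) − 1(76.16) = 91.12
  P: 0 + 2(169.5) = 338.9
  R: 0 + 1(76.16) = 76.16
Total out = 506.2 mol/min; y_P = 338.9 / 506.2 = 0.6695.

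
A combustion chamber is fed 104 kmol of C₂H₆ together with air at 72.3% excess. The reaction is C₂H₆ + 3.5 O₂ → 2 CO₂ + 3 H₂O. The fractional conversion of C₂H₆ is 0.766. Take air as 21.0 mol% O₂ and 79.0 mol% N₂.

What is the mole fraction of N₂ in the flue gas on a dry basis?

Stoichiometric O₂ = 3.5 × 104 = 364 kmol; O₂ fed = 364 × 1.723 = 627.2 kmol.
N₂ fed = 627.2 × 79/21 = 2359 kmol.
Fuel reacted = 0.766 × 104 → ξ = 79.66 kmol.
Outlet (n = n₀ + ν ξ):
  C₂H₆: 104 − 1(79.66) = 24.34
  O₂: 627.2 − 3.5(79.66) = 348.3
  N₂: 2359 (inert)
  CO₂: 0 + 2(79.66) = 159.3
  H₂O: 0 + 3(79.66) = 239
Dry total = 2891 kmol; y_N₂ (dry) = 2359 / 2891 = 0.816.

0.816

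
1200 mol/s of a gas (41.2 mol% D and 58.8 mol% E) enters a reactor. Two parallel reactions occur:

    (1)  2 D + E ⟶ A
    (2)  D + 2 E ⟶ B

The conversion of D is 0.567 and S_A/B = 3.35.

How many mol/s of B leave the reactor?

36.4 mol/s

Conversion of D: D consumed = 0.567 × 494.4 = 280.3 mol/s = 2ξ₁ + 1ξ₂.
Selectivity: 1ξ₁ / (1ξ₂) = 3.35 → ξ₁ = 3.35 ξ₂.
Substitute: (2·3.35 + 1) ξ₂ = 280.3 → ξ₂ = 36.41 mol/s, ξ₁ = 122 mol/s.
Outlet amounts (n = n₀ + Σ ν·ξ):
  D: 494.4 − 2(122) − 1(36.41) = 214.1
  E: 705.6 − 1(122) − 2(36.41) = 510.8
  A: 0 + 1(122) = 122
  B: 0 + 1(36.41) = 36.41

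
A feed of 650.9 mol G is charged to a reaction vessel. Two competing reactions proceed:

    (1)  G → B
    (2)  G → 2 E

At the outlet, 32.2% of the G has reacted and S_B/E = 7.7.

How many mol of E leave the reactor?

25.6 mol

Conversion of G: G consumed = 0.322 × 650.9 = 209.6 mol = 1ξ₁ + 1ξ₂.
Selectivity: 1ξ₁ / (2ξ₂) = 7.7 → ξ₁ = 15.4 ξ₂.
Substitute: (1·15.4 + 1) ξ₂ = 209.6 → ξ₂ = 12.78 mol, ξ₁ = 196.8 mol.
Outlet amounts (n = n₀ + Σ ν·ξ):
  G: 650.9 − 1(196.8) − 1(12.78) = 441.3
  B: 0 + 1(196.8) = 196.8
  E: 0 + 2(12.78) = 25.56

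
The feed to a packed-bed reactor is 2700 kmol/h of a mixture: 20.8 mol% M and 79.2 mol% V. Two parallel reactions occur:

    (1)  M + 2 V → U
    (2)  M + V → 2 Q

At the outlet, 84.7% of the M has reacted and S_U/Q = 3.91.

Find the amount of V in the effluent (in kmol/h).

1240 kmol/h

Conversion of M: M consumed = 0.847 × 561.6 = 475.7 kmol/h = 1ξ₁ + 1ξ₂.
Selectivity: 1ξ₁ / (2ξ₂) = 3.91 → ξ₁ = 7.82 ξ₂.
Substitute: (1·7.82 + 1) ξ₂ = 475.7 → ξ₂ = 53.93 kmol/h, ξ₁ = 421.7 kmol/h.
Outlet amounts (n = n₀ + Σ ν·ξ):
  M: 561.6 − 1(421.7) − 1(53.93) = 85.92
  V: 2138 − 2(421.7) − 1(53.93) = 1241
  U: 0 + 1(421.7) = 421.7
  Q: 0 + 2(53.93) = 107.9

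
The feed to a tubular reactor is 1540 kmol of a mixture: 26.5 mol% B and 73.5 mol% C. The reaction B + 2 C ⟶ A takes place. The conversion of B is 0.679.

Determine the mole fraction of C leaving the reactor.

0.586

B reacted = 0.679 × 408.1 = 277.1 kmol; ν_B = −1, so ξ = 277.1/1 = 277.1 kmol.
Outlet amounts (n = n₀ + ν ξ):
  B: 408.1 − 1(277.1) = 131
  C: 1132 − 2(277.1) = 577.7
  A: 0 + 1(277.1) = 277.1
Total out = 985.8 kmol; y_C = 577.7 / 985.8 = 0.586.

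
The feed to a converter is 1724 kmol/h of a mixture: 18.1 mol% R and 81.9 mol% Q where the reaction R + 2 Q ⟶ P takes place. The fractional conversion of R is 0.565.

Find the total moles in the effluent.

R reacted = 0.565 × 312 = 176.3 kmol/h; ν_R = −1, so ξ = 176.3/1 = 176.3 kmol/h.
Outlet amounts (n = n₀ + ν ξ):
  R: 312 − 1(176.3) = 135.7
  Q: 1412 − 2(176.3) = 1059
  P: 0 + 1(176.3) = 176.3
Total out = 135.7 + 1059 + 176.3 = 1371 kmol/h.

1370 kmol/h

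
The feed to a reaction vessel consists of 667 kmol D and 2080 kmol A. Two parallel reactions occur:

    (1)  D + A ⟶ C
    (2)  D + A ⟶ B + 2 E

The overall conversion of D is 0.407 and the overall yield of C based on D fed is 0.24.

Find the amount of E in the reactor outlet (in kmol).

Yield of C: 1ξ₁ / 667 = 0.24 → ξ₁ = 160.1 kmol.
Conversion of D: 1ξ₁ + 1ξ₂ = 0.407 × 667 = 271.5 → ξ₂ = 111.4 kmol.
Outlet amounts (n = n₀ + Σ ν·ξ):
  D: 667 − 1(160.1) − 1(111.4) = 395.5
  A: 2080 − 1(160.1) − 1(111.4) = 1809
  C: 0 + 1(160.1) = 160.1
  B: 0 + 1(111.4) = 111.4
  E: 0 + 2(111.4) = 222.8

223 kmol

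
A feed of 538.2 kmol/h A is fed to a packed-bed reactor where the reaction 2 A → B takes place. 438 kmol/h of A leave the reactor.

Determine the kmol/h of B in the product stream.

For A: n = n₀ − 2ξ → 438 = 538.2 − 2ξ, giving ξ = 50.1 kmol/h.
Outlet amounts (n = n₀ + ν ξ):
  A: 538.2 − 2(50.1) = 438
  B: 0 + 1(50.1) = 50.1

50.1 kmol/h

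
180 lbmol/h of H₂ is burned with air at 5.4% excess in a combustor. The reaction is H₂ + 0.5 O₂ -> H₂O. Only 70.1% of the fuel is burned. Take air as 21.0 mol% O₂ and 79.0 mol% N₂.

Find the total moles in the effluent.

Stoichiometric O₂ = 0.5 × 180 = 90 lbmol/h; O₂ fed = 90 × 1.054 = 94.86 lbmol/h.
N₂ fed = 94.86 × 79/21 = 356.9 lbmol/h.
Fuel reacted = 0.701 × 180 → ξ = 126.2 lbmol/h.
Outlet (n = n₀ + ν ξ):
  H₂: 180 − 1(126.2) = 53.82
  O₂: 94.86 − 0.5(126.2) = 31.77
  N₂: 356.9 (inert)
  H₂O: 0 + 1(126.2) = 126.2
Total out = 53.82 + 31.77 + 356.9 + 126.2 = 568.6 lbmol/h.

569 lbmol/h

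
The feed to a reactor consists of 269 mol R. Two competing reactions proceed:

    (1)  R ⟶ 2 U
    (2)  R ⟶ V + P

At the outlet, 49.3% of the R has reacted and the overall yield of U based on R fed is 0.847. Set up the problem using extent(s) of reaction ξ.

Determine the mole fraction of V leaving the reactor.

Yield of U: 2ξ₁ / 269 = 0.847 → ξ₁ = 113.9 mol.
Conversion of R: 1ξ₁ + 1ξ₂ = 0.493 × 269 = 132.6 → ξ₂ = 18.7 mol.
Outlet amounts (n = n₀ + Σ ν·ξ):
  R: 269 − 1(113.9) − 1(18.7) = 136.4
  U: 0 + 2(113.9) = 227.8
  V: 0 + 1(18.7) = 18.7
  P: 0 + 1(18.7) = 18.7
Total out = 401.6 mol; y_V = 18.7 / 401.6 = 0.04655.

0.0466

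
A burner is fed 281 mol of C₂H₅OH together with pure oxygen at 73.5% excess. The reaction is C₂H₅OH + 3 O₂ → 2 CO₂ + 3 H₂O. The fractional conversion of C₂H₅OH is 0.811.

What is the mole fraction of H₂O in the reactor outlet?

Stoichiometric O₂ = 3 × 281 = 843 mol; O₂ fed = 843 × 1.735 = 1463 mol.
Fuel reacted = 0.811 × 281 → ξ = 227.9 mol.
Outlet (n = n₀ + ν ξ):
  C₂H₅OH: 281 − 1(227.9) = 53.11
  O₂: 1463 − 3(227.9) = 778.9
  CO₂: 0 + 2(227.9) = 455.8
  H₂O: 0 + 3(227.9) = 683.7
Total out = 1971 mol; y_H₂O = 683.7 / 1971 = 0.3468.

0.347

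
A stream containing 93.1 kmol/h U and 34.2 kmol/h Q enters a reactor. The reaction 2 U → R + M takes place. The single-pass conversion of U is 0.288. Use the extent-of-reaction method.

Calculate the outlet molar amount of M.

13.4 kmol/h

U reacted = 0.288 × 93.1 = 26.81 kmol/h; ν_U = −2, so ξ = 26.81/2 = 13.41 kmol/h.
Outlet amounts (n = n₀ + ν ξ):
  U: 93.1 − 2(13.41) = 66.29
  R: 0 + 1(13.41) = 13.41
  M: 0 + 1(13.41) = 13.41
  Q: 34.2 (inert)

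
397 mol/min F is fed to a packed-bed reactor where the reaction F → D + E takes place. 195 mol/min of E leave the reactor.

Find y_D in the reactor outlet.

For E: n = n₀ + 1ξ → 195 = 0 + 1ξ, giving ξ = 195 mol/min.
Outlet amounts (n = n₀ + ν ξ):
  F: 397 − 1(195) = 202
  D: 0 + 1(195) = 195
  E: 0 + 1(195) = 195
Total out = 592 mol/min; y_D = 195 / 592 = 0.3294.

0.329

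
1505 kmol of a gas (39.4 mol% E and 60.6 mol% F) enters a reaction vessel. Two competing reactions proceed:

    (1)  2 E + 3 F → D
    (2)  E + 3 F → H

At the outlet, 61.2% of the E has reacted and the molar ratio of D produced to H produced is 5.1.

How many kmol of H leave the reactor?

Conversion of E: E consumed = 0.612 × 593 = 362.9 kmol = 2ξ₁ + 1ξ₂.
Selectivity: 1ξ₁ / (1ξ₂) = 5.1 → ξ₁ = 5.1 ξ₂.
Substitute: (2·5.1 + 1) ξ₂ = 362.9 → ξ₂ = 32.4 kmol, ξ₁ = 165.2 kmol.
Outlet amounts (n = n₀ + Σ ν·ξ):
  E: 593 − 2(165.2) − 1(32.4) = 230.1
  F: 912 − 3(165.2) − 3(32.4) = 319.1
  D: 0 + 1(165.2) = 165.2
  H: 0 + 1(32.4) = 32.4

32.4 kmol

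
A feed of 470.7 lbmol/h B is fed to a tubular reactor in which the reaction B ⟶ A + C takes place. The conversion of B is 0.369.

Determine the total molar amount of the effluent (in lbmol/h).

B reacted = 0.369 × 470.7 = 173.7 lbmol/h; ν_B = −1, so ξ = 173.7/1 = 173.7 lbmol/h.
Outlet amounts (n = n₀ + ν ξ):
  B: 470.7 − 1(173.7) = 297
  A: 0 + 1(173.7) = 173.7
  C: 0 + 1(173.7) = 173.7
Total out = 297 + 173.7 + 173.7 = 644.4 lbmol/h.

644 lbmol/h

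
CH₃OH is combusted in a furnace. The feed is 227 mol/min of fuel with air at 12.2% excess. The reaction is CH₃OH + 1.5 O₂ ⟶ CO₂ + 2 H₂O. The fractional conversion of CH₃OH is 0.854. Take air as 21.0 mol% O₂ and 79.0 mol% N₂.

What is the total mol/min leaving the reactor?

2140 mol/min

Stoichiometric O₂ = 1.5 × 227 = 340.5 mol/min; O₂ fed = 340.5 × 1.122 = 382 mol/min.
N₂ fed = 382 × 79/21 = 1437 mol/min.
Fuel reacted = 0.854 × 227 → ξ = 193.9 mol/min.
Outlet (n = n₀ + ν ξ):
  CH₃OH: 227 − 1(193.9) = 33.14
  O₂: 382 − 1.5(193.9) = 91.25
  N₂: 1437 (inert)
  CO₂: 0 + 1(193.9) = 193.9
  H₂O: 0 + 2(193.9) = 387.7
Total out = 33.14 + 91.25 + 1437 + 193.9 + 387.7 = 2143 mol/min.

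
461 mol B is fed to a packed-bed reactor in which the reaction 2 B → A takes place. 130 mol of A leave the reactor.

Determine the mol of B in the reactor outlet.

201 mol

For A: n = n₀ + 1ξ → 130 = 0 + 1ξ, giving ξ = 130 mol.
Outlet amounts (n = n₀ + ν ξ):
  B: 461 − 2(130) = 201
  A: 0 + 1(130) = 130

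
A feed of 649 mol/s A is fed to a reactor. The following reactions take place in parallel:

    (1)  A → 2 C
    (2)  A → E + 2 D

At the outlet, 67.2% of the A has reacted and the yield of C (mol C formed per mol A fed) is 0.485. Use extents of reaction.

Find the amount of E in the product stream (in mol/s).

279 mol/s

Yield of C: 2ξ₁ / 649 = 0.485 → ξ₁ = 157.4 mol/s.
Conversion of A: 1ξ₁ + 1ξ₂ = 0.672 × 649 = 436.1 → ξ₂ = 278.7 mol/s.
Outlet amounts (n = n₀ + Σ ν·ξ):
  A: 649 − 1(157.4) − 1(278.7) = 212.9
  C: 0 + 2(157.4) = 314.8
  E: 0 + 1(278.7) = 278.7
  D: 0 + 2(278.7) = 557.5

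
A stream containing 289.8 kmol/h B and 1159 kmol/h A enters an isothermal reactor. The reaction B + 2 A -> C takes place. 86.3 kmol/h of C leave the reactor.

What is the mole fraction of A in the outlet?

For C: n = n₀ + 1ξ → 86.3 = 0 + 1ξ, giving ξ = 86.3 kmol/h.
Outlet amounts (n = n₀ + ν ξ):
  B: 289.8 − 1(86.3) = 203.5
  A: 1159 − 2(86.3) = 986.4
  C: 0 + 1(86.3) = 86.3
Total out = 1276 kmol/h; y_A = 986.4 / 1276 = 0.7729.

0.773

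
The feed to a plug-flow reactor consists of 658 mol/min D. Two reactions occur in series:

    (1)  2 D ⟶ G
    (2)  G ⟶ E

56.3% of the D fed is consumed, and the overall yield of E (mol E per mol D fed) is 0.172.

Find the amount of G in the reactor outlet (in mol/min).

Conversion of D: D consumed = 2ξ₁ = 0.563 × 658 → ξ₁ = 185.2 mol/min.
Yield of E: 1ξ₂ / 658 = 0.172 → ξ₂ = 113.2 mol/min.
Outlet amounts (n = n₀ + Σ ν·ξ):
  D: 658 − 2(185.2) = 287.5
  G: 0 + 1(185.2) − 1(113.2) = 72.05
  E: 0 + 1(113.2) = 113.2

72.1 mol/min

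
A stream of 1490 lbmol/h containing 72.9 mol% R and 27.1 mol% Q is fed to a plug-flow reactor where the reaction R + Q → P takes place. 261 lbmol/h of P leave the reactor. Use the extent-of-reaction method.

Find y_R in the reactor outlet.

0.671

For P: n = n₀ + 1ξ → 261 = 0 + 1ξ, giving ξ = 261 lbmol/h.
Outlet amounts (n = n₀ + ν ξ):
  R: 1086 − 1(261) = 825.2
  Q: 403.8 − 1(261) = 142.8
  P: 0 + 1(261) = 261
Total out = 1229 lbmol/h; y_R = 825.2 / 1229 = 0.6714.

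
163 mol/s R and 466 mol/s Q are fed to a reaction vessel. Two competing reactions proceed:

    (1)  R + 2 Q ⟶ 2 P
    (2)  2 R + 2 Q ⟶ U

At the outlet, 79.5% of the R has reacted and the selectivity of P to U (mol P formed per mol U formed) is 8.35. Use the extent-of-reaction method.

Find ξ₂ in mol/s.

ξ₂ = 21 mol/s

Conversion of R: R consumed = 0.795 × 163 = 129.6 mol/s = 1ξ₁ + 2ξ₂.
Selectivity: 2ξ₁ / (1ξ₂) = 8.35 → ξ₁ = 4.175 ξ₂.
Substitute: (1·4.175 + 2) ξ₂ = 129.6 → ξ₂ = 20.99 mol/s, ξ₁ = 87.61 mol/s.
Outlet amounts (n = n₀ + Σ ν·ξ):
  R: 163 − 1(87.61) − 2(20.99) = 33.41
  Q: 466 − 2(87.61) − 2(20.99) = 248.8
  P: 0 + 2(87.61) = 175.2
  U: 0 + 1(20.99) = 20.99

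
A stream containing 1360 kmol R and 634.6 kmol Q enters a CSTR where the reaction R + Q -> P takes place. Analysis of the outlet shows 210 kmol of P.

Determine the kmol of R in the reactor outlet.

For P: n = n₀ + 1ξ → 210 = 0 + 1ξ, giving ξ = 210 kmol.
Outlet amounts (n = n₀ + ν ξ):
  R: 1360 − 1(210) = 1150
  Q: 634.6 − 1(210) = 424.6
  P: 0 + 1(210) = 210

1150 kmol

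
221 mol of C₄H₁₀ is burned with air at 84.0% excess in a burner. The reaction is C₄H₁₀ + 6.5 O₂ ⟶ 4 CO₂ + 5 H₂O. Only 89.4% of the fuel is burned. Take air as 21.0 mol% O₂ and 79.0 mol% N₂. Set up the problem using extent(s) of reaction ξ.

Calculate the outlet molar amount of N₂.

9940 mol

Stoichiometric O₂ = 6.5 × 221 = 1436 mol; O₂ fed = 1436 × 1.840 = 2643 mol.
N₂ fed = 2643 × 79/21 = 9943 mol.
Fuel reacted = 0.894 × 221 → ξ = 197.6 mol.
Outlet (n = n₀ + ν ξ):
  C₄H₁₀: 221 − 1(197.6) = 23.43
  O₂: 2643 − 6.5(197.6) = 1359
  N₂: 9943 (inert)
  CO₂: 0 + 4(197.6) = 790.3
  H₂O: 0 + 5(197.6) = 987.9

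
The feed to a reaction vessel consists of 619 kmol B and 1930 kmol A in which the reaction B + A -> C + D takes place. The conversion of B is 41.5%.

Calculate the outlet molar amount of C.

257 kmol

B reacted = 0.415 × 619 = 256.9 kmol; ν_B = −1, so ξ = 256.9/1 = 256.9 kmol.
Outlet amounts (n = n₀ + ν ξ):
  B: 619 − 1(256.9) = 362.1
  A: 1930 − 1(256.9) = 1673
  C: 0 + 1(256.9) = 256.9
  D: 0 + 1(256.9) = 256.9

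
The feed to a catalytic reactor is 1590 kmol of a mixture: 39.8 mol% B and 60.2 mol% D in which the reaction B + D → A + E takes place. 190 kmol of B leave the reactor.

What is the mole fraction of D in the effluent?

For B: n = n₀ − 1ξ → 190 = 632.8 − 1ξ, giving ξ = 442.8 kmol.
Outlet amounts (n = n₀ + ν ξ):
  B: 632.8 − 1(442.8) = 190
  D: 957.2 − 1(442.8) = 514.4
  A: 0 + 1(442.8) = 442.8
  E: 0 + 1(442.8) = 442.8
Total out = 1590 kmol; y_D = 514.4 / 1590 = 0.3235.

0.323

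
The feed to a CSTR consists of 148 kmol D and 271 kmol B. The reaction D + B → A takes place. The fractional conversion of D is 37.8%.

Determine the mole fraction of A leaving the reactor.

0.154

D reacted = 0.378 × 148 = 55.94 kmol; ν_D = −1, so ξ = 55.94/1 = 55.94 kmol.
Outlet amounts (n = n₀ + ν ξ):
  D: 148 − 1(55.94) = 92.06
  B: 271 − 1(55.94) = 215.1
  A: 0 + 1(55.94) = 55.94
Total out = 363.1 kmol; y_A = 55.94 / 363.1 = 0.1541.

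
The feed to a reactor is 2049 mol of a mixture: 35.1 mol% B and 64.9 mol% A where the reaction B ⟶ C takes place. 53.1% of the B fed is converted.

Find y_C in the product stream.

B reacted = 0.531 × 719.2 = 381.9 mol; ν_B = −1, so ξ = 381.9/1 = 381.9 mol.
Outlet amounts (n = n₀ + ν ξ):
  B: 719.2 − 1(381.9) = 337.3
  C: 0 + 1(381.9) = 381.9
  A: 1330 (inert)
Total out = 2049 mol; y_C = 381.9 / 2049 = 0.1864.

0.186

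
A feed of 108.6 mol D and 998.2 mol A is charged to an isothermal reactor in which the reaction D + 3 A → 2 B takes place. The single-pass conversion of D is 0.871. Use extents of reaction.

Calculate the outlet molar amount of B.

189 mol

D reacted = 0.871 × 108.6 = 94.59 mol; ν_D = −1, so ξ = 94.59/1 = 94.59 mol.
Outlet amounts (n = n₀ + ν ξ):
  D: 108.6 − 1(94.59) = 14.01
  A: 998.2 − 3(94.59) = 714.4
  B: 0 + 2(94.59) = 189.2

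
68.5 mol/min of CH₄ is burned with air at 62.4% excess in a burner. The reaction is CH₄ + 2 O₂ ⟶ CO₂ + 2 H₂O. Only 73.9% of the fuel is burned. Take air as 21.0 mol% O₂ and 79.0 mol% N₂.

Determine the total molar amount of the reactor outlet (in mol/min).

Stoichiometric O₂ = 2 × 68.5 = 137 mol/min; O₂ fed = 137 × 1.624 = 222.5 mol/min.
N₂ fed = 222.5 × 79/21 = 837 mol/min.
Fuel reacted = 0.739 × 68.5 → ξ = 50.62 mol/min.
Outlet (n = n₀ + ν ξ):
  CH₄: 68.5 − 1(50.62) = 17.88
  O₂: 222.5 − 2(50.62) = 121.2
  N₂: 837 (inert)
  CO₂: 0 + 1(50.62) = 50.62
  H₂O: 0 + 2(50.62) = 101.2
Total out = 17.88 + 121.2 + 837 + 50.62 + 101.2 = 1128 mol/min.

1130 mol/min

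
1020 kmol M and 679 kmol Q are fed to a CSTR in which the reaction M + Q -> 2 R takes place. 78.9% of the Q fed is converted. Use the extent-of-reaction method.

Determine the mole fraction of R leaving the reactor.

Q reacted = 0.789 × 679 = 535.7 kmol; ν_Q = −1, so ξ = 535.7/1 = 535.7 kmol.
Outlet amounts (n = n₀ + ν ξ):
  M: 1020 − 1(535.7) = 484.3
  Q: 679 − 1(535.7) = 143.3
  R: 0 + 2(535.7) = 1071
Total out = 1699 kmol; y_R = 1071 / 1699 = 0.6306.

0.631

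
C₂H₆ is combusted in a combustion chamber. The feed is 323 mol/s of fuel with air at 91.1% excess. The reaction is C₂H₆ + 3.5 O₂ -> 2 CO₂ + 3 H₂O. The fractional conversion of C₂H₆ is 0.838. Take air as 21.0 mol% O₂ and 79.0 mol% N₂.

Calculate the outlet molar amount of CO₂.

541 mol/s

Stoichiometric O₂ = 3.5 × 323 = 1130 mol/s; O₂ fed = 1130 × 1.911 = 2160 mol/s.
N₂ fed = 2160 × 79/21 = 8127 mol/s.
Fuel reacted = 0.838 × 323 → ξ = 270.7 mol/s.
Outlet (n = n₀ + ν ξ):
  C₂H₆: 323 − 1(270.7) = 52.33
  O₂: 2160 − 3.5(270.7) = 1213
  N₂: 8127 (inert)
  CO₂: 0 + 2(270.7) = 541.3
  H₂O: 0 + 3(270.7) = 812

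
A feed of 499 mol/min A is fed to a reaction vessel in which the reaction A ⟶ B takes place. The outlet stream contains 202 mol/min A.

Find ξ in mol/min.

ξ = 297 mol/min

For A: n = n₀ − 1ξ → 202 = 499 − 1ξ, giving ξ = 297 mol/min.
Outlet amounts (n = n₀ + ν ξ):
  A: 499 − 1(297) = 202
  B: 0 + 1(297) = 297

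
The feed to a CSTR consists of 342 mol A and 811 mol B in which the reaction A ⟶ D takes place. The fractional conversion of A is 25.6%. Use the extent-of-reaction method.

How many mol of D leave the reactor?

A reacted = 0.256 × 342 = 87.55 mol; ν_A = −1, so ξ = 87.55/1 = 87.55 mol.
Outlet amounts (n = n₀ + ν ξ):
  A: 342 − 1(87.55) = 254.4
  D: 0 + 1(87.55) = 87.55
  B: 811 (inert)

87.6 mol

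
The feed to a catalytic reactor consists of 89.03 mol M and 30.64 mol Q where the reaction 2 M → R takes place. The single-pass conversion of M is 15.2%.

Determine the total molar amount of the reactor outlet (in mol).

M reacted = 0.152 × 89.03 = 13.53 mol; ν_M = −2, so ξ = 13.53/2 = 6.766 mol.
Outlet amounts (n = n₀ + ν ξ):
  M: 89.03 − 2(6.766) = 75.5
  R: 0 + 1(6.766) = 6.766
  Q: 30.64 (inert)
Total out = 75.5 + 6.766 + 30.64 = 112.9 mol.

113 mol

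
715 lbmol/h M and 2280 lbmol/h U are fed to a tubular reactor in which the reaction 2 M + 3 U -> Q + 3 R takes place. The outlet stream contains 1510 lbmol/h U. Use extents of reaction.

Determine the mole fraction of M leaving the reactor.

0.0736

For U: n = n₀ − 3ξ → 1510 = 2280 − 3ξ, giving ξ = 256.7 lbmol/h.
Outlet amounts (n = n₀ + ν ξ):
  M: 715 − 2(256.7) = 201.7
  U: 2280 − 3(256.7) = 1510
  Q: 0 + 1(256.7) = 256.7
  R: 0 + 3(256.7) = 770
Total out = 2738 lbmol/h; y_M = 201.7 / 2738 = 0.07365.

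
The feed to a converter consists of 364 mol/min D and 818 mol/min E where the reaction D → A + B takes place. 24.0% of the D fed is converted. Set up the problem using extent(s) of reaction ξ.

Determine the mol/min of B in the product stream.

87.4 mol/min

D reacted = 0.24 × 364 = 87.36 mol/min; ν_D = −1, so ξ = 87.36/1 = 87.36 mol/min.
Outlet amounts (n = n₀ + ν ξ):
  D: 364 − 1(87.36) = 276.6
  A: 0 + 1(87.36) = 87.36
  B: 0 + 1(87.36) = 87.36
  E: 818 (inert)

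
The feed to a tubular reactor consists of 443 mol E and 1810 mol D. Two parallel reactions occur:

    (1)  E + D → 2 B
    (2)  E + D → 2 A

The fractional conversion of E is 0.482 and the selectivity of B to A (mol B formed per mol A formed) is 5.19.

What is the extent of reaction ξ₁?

Conversion of E: E consumed = 0.482 × 443 = 213.5 mol = 1ξ₁ + 1ξ₂.
Selectivity: 2ξ₁ / (2ξ₂) = 5.19 → ξ₁ = 5.19 ξ₂.
Substitute: (1·5.19 + 1) ξ₂ = 213.5 → ξ₂ = 34.5 mol, ξ₁ = 179 mol.
Outlet amounts (n = n₀ + Σ ν·ξ):
  E: 443 − 1(179) − 1(34.5) = 229.5
  D: 1810 − 1(179) − 1(34.5) = 1596
  B: 0 + 2(179) = 358.1
  A: 0 + 2(34.5) = 68.99

ξ₁ = 179 mol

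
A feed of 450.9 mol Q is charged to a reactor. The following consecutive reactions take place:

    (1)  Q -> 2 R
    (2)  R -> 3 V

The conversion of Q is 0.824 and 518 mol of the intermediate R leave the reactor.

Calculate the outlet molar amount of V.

675 mol

Conversion of Q: Q consumed = 1ξ₁ = 0.824 × 450.9 → ξ₁ = 371.5 mol.
R balance: n_R = 0 + 2ξ₁ − 1ξ₂ = 518 → ξ₂ = (2·371.5 − 518)/1 = 225.1 mol.
Outlet amounts (n = n₀ + Σ ν·ξ):
  Q: 450.9 − 1(371.5) = 79.36
  R: 0 + 2(371.5) − 1(225.1) = 518
  V: 0 + 3(225.1) = 675.2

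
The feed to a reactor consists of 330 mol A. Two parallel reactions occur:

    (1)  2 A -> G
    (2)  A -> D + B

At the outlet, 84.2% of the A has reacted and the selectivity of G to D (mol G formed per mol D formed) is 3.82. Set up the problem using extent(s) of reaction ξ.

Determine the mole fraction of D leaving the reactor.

Conversion of A: A consumed = 0.842 × 330 = 277.9 mol = 2ξ₁ + 1ξ₂.
Selectivity: 1ξ₁ / (1ξ₂) = 3.82 → ξ₁ = 3.82 ξ₂.
Substitute: (2·3.82 + 1) ξ₂ = 277.9 → ξ₂ = 32.16 mol, ξ₁ = 122.9 mol.
Outlet amounts (n = n₀ + Σ ν·ξ):
  A: 330 − 2(122.9) − 1(32.16) = 52.14
  G: 0 + 1(122.9) = 122.9
  D: 0 + 1(32.16) = 32.16
  B: 0 + 1(32.16) = 32.16
Total out = 239.3 mol; y_D = 32.16 / 239.3 = 0.1344.

0.134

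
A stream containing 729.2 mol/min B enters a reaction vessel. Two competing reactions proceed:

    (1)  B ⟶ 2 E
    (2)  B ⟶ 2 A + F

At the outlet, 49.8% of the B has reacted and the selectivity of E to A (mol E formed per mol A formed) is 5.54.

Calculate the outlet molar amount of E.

615 mol/min

Conversion of B: B consumed = 0.498 × 729.2 = 363.1 mol/min = 1ξ₁ + 1ξ₂.
Selectivity: 2ξ₁ / (2ξ₂) = 5.54 → ξ₁ = 5.54 ξ₂.
Substitute: (1·5.54 + 1) ξ₂ = 363.1 → ξ₂ = 55.53 mol/min, ξ₁ = 307.6 mol/min.
Outlet amounts (n = n₀ + Σ ν·ξ):
  B: 729.2 − 1(307.6) − 1(55.53) = 366.1
  E: 0 + 2(307.6) = 615.2
  A: 0 + 2(55.53) = 111.1
  F: 0 + 1(55.53) = 55.53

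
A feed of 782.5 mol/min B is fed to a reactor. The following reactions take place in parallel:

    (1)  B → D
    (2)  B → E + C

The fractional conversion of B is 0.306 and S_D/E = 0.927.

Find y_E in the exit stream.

0.137

Conversion of B: B consumed = 0.306 × 782.5 = 239.4 mol/min = 1ξ₁ + 1ξ₂.
Selectivity: 1ξ₁ / (1ξ₂) = 0.927 → ξ₁ = 0.927 ξ₂.
Substitute: (1·0.927 + 1) ξ₂ = 239.4 → ξ₂ = 124.3 mol/min, ξ₁ = 115.2 mol/min.
Outlet amounts (n = n₀ + Σ ν·ξ):
  B: 782.5 − 1(115.2) − 1(124.3) = 543.1
  D: 0 + 1(115.2) = 115.2
  E: 0 + 1(124.3) = 124.3
  C: 0 + 1(124.3) = 124.3
Total out = 906.8 mol/min; y_E = 124.3 / 906.8 = 0.137.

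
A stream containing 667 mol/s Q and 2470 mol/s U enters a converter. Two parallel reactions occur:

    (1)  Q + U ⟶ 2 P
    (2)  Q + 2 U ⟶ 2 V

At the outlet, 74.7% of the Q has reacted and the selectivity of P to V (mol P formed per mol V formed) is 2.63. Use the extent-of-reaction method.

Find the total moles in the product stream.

Conversion of Q: Q consumed = 0.747 × 667 = 498.2 mol/s = 1ξ₁ + 1ξ₂.
Selectivity: 2ξ₁ / (2ξ₂) = 2.63 → ξ₁ = 2.63 ξ₂.
Substitute: (1·2.63 + 1) ξ₂ = 498.2 → ξ₂ = 137.3 mol/s, ξ₁ = 361 mol/s.
Outlet amounts (n = n₀ + Σ ν·ξ):
  Q: 667 − 1(361) − 1(137.3) = 168.8
  U: 2470 − 1(361) − 2(137.3) = 1834
  P: 0 + 2(361) = 722
  V: 0 + 2(137.3) = 274.5
Total out = 168.8 + 1834 + 722 + 274.5 = 3000 mol/s.

3000 mol/s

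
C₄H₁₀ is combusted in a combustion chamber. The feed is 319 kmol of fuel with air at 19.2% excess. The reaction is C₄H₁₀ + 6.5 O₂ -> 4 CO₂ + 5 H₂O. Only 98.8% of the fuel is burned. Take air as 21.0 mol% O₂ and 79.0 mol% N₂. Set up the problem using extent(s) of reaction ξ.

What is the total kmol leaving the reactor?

Stoichiometric O₂ = 6.5 × 319 = 2074 kmol; O₂ fed = 2074 × 1.192 = 2472 kmol.
N₂ fed = 2472 × 79/21 = 9298 kmol.
Fuel reacted = 0.988 × 319 → ξ = 315.2 kmol.
Outlet (n = n₀ + ν ξ):
  C₄H₁₀: 319 − 1(315.2) = 3.828
  O₂: 2472 − 6.5(315.2) = 423
  N₂: 9298 (inert)
  CO₂: 0 + 4(315.2) = 1261
  H₂O: 0 + 5(315.2) = 1576
Total out = 3.828 + 423 + 9298 + 1261 + 1576 = 12560 kmol.

12600 kmol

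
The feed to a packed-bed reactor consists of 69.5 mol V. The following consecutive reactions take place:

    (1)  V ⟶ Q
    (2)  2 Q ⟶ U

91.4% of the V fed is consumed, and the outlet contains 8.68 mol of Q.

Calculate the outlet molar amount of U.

27.4 mol

Conversion of V: V consumed = 1ξ₁ = 0.914 × 69.5 → ξ₁ = 63.52 mol.
Q balance: n_Q = 0 + 1ξ₁ − 2ξ₂ = 8.68 → ξ₂ = (1·63.52 − 8.68)/2 = 27.42 mol.
Outlet amounts (n = n₀ + Σ ν·ξ):
  V: 69.5 − 1(63.52) = 5.977
  Q: 0 + 1(63.52) − 2(27.42) = 8.68
  U: 0 + 1(27.42) = 27.42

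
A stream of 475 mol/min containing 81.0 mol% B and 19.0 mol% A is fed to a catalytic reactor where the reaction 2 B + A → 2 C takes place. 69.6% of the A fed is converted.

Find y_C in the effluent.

0.305

A reacted = 0.696 × 90.25 = 62.81 mol/min; ν_A = −1, so ξ = 62.81/1 = 62.81 mol/min.
Outlet amounts (n = n₀ + ν ξ):
  B: 384.8 − 2(62.81) = 259.1
  A: 90.25 − 1(62.81) = 27.44
  C: 0 + 2(62.81) = 125.6
Total out = 412.2 mol/min; y_C = 125.6 / 412.2 = 0.3048.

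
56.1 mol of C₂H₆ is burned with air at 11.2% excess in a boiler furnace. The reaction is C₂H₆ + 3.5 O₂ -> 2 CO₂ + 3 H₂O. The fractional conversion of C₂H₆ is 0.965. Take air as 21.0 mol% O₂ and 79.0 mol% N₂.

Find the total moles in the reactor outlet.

Stoichiometric O₂ = 3.5 × 56.1 = 196.3 mol; O₂ fed = 196.3 × 1.112 = 218.3 mol.
N₂ fed = 218.3 × 79/21 = 821.4 mol.
Fuel reacted = 0.965 × 56.1 → ξ = 54.14 mol.
Outlet (n = n₀ + ν ξ):
  C₂H₆: 56.1 − 1(54.14) = 1.964
  O₂: 218.3 − 3.5(54.14) = 28.86
  N₂: 821.4 (inert)
  CO₂: 0 + 2(54.14) = 108.3
  H₂O: 0 + 3(54.14) = 162.4
Total out = 1.964 + 28.86 + 821.4 + 108.3 + 162.4 = 1123 mol.

1120 mol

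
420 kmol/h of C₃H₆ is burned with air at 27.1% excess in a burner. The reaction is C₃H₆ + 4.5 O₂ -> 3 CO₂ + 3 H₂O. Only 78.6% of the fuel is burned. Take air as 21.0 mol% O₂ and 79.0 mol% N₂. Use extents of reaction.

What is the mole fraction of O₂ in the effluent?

0.0762

Stoichiometric O₂ = 4.5 × 420 = 1890 kmol/h; O₂ fed = 1890 × 1.271 = 2402 kmol/h.
N₂ fed = 2402 × 79/21 = 9037 kmol/h.
Fuel reacted = 0.786 × 420 → ξ = 330.1 kmol/h.
Outlet (n = n₀ + ν ξ):
  C₃H₆: 420 − 1(330.1) = 89.88
  O₂: 2402 − 4.5(330.1) = 916.6
  N₂: 9037 (inert)
  CO₂: 0 + 3(330.1) = 990.4
  H₂O: 0 + 3(330.1) = 990.4
Total out = 12020 kmol/h; y_O₂ = 916.6 / 12020 = 0.07623.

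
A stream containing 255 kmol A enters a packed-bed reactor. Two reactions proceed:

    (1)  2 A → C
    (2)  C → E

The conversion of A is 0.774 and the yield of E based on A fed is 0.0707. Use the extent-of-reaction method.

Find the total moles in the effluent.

156 kmol

Conversion of A: A consumed = 2ξ₁ = 0.774 × 255 → ξ₁ = 98.69 kmol.
Yield of E: 1ξ₂ / 255 = 0.0707 → ξ₂ = 18.03 kmol.
Outlet amounts (n = n₀ + Σ ν·ξ):
  A: 255 − 2(98.69) = 57.63
  C: 0 + 1(98.69) − 1(18.03) = 80.66
  E: 0 + 1(18.03) = 18.03
Total out = 57.63 + 80.66 + 18.03 = 156.3 kmol.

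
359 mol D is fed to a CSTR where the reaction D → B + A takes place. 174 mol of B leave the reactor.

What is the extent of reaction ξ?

ξ = 174 mol

For B: n = n₀ + 1ξ → 174 = 0 + 1ξ, giving ξ = 174 mol.
Outlet amounts (n = n₀ + ν ξ):
  D: 359 − 1(174) = 185
  B: 0 + 1(174) = 174
  A: 0 + 1(174) = 174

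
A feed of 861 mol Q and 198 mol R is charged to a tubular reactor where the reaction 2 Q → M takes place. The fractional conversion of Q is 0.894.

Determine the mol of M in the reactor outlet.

Q reacted = 0.894 × 861 = 769.7 mol; ν_Q = −2, so ξ = 769.7/2 = 384.9 mol.
Outlet amounts (n = n₀ + ν ξ):
  Q: 861 − 2(384.9) = 91.27
  M: 0 + 1(384.9) = 384.9
  R: 198 (inert)

385 mol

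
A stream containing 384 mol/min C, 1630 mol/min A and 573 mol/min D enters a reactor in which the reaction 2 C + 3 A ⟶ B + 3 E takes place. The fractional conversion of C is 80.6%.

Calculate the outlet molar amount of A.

C reacted = 0.806 × 384 = 309.5 mol/min; ν_C = −2, so ξ = 309.5/2 = 154.8 mol/min.
Outlet amounts (n = n₀ + ν ξ):
  C: 384 − 2(154.8) = 74.5
  A: 1630 − 3(154.8) = 1166
  B: 0 + 1(154.8) = 154.8
  E: 0 + 3(154.8) = 464.3
  D: 573 (inert)

1170 mol/min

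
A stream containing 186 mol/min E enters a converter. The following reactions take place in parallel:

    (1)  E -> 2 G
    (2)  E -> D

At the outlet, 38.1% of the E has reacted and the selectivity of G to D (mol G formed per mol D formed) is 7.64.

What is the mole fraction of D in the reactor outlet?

0.0607

Conversion of E: E consumed = 0.381 × 186 = 70.87 mol/min = 1ξ₁ + 1ξ₂.
Selectivity: 2ξ₁ / (1ξ₂) = 7.64 → ξ₁ = 3.82 ξ₂.
Substitute: (1·3.82 + 1) ξ₂ = 70.87 → ξ₂ = 14.7 mol/min, ξ₁ = 56.16 mol/min.
Outlet amounts (n = n₀ + Σ ν·ξ):
  E: 186 − 1(56.16) − 1(14.7) = 115.1
  G: 0 + 2(56.16) = 112.3
  D: 0 + 1(14.7) = 14.7
Total out = 242.2 mol/min; y_D = 14.7 / 242.2 = 0.06071.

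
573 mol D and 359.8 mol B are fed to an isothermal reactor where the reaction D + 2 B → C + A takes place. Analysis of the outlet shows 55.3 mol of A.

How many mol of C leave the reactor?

55.3 mol

For A: n = n₀ + 1ξ → 55.3 = 0 + 1ξ, giving ξ = 55.3 mol.
Outlet amounts (n = n₀ + ν ξ):
  D: 573 − 1(55.3) = 517.7
  B: 359.8 − 2(55.3) = 249.2
  C: 0 + 1(55.3) = 55.3
  A: 0 + 1(55.3) = 55.3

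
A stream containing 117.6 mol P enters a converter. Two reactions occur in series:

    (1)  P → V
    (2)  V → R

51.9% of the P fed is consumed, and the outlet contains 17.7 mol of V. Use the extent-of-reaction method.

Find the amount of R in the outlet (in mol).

43.3 mol

Conversion of P: P consumed = 1ξ₁ = 0.519 × 117.6 → ξ₁ = 61.03 mol.
V balance: n_V = 0 + 1ξ₁ − 1ξ₂ = 17.7 → ξ₂ = (1·61.03 − 17.7)/1 = 43.33 mol.
Outlet amounts (n = n₀ + Σ ν·ξ):
  P: 117.6 − 1(61.03) = 56.57
  V: 0 + 1(61.03) − 1(43.33) = 17.7
  R: 0 + 1(43.33) = 43.33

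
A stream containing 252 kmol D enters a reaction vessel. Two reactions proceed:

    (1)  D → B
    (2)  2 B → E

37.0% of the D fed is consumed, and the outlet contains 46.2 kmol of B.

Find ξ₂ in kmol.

ξ₂ = 23.5 kmol

Conversion of D: D consumed = 1ξ₁ = 0.37 × 252 → ξ₁ = 93.24 kmol.
B balance: n_B = 0 + 1ξ₁ − 2ξ₂ = 46.2 → ξ₂ = (1·93.24 − 46.2)/2 = 23.52 kmol.
Outlet amounts (n = n₀ + Σ ν·ξ):
  D: 252 − 1(93.24) = 158.8
  B: 0 + 1(93.24) − 2(23.52) = 46.2
  E: 0 + 1(23.52) = 23.52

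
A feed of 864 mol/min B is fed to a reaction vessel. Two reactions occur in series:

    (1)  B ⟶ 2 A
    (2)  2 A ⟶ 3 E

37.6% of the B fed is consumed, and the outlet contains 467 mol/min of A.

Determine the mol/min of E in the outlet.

Conversion of B: B consumed = 1ξ₁ = 0.376 × 864 → ξ₁ = 324.9 mol/min.
A balance: n_A = 0 + 2ξ₁ − 2ξ₂ = 467 → ξ₂ = (2·324.9 − 467)/2 = 91.36 mol/min.
Outlet amounts (n = n₀ + Σ ν·ξ):
  B: 864 − 1(324.9) = 539.1
  A: 0 + 2(324.9) − 2(91.36) = 467
  E: 0 + 3(91.36) = 274.1

274 mol/min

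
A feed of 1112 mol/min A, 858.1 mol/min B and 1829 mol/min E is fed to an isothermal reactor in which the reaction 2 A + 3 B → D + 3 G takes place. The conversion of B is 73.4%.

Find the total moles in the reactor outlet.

B reacted = 0.734 × 858.1 = 629.8 mol/min; ν_B = −3, so ξ = 629.8/3 = 209.9 mol/min.
Outlet amounts (n = n₀ + ν ξ):
  A: 1112 − 2(209.9) = 692.1
  B: 858.1 − 3(209.9) = 228.3
  D: 0 + 1(209.9) = 209.9
  G: 0 + 3(209.9) = 629.8
  E: 1829 (inert)
Total out = 692.1 + 228.3 + 209.9 + 629.8 + 1829 = 3589 mol/min.

3590 mol/min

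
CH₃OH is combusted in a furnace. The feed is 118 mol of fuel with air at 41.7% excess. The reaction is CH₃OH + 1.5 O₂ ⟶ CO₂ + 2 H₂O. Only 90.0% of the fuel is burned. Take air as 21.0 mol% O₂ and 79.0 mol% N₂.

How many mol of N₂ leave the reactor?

Stoichiometric O₂ = 1.5 × 118 = 177 mol; O₂ fed = 177 × 1.417 = 250.8 mol.
N₂ fed = 250.8 × 79/21 = 943.5 mol.
Fuel reacted = 0.9 × 118 → ξ = 106.2 mol.
Outlet (n = n₀ + ν ξ):
  CH₃OH: 118 − 1(106.2) = 11.8
  O₂: 250.8 − 1.5(106.2) = 91.51
  N₂: 943.5 (inert)
  CO₂: 0 + 1(106.2) = 106.2
  H₂O: 0 + 2(106.2) = 212.4

944 mol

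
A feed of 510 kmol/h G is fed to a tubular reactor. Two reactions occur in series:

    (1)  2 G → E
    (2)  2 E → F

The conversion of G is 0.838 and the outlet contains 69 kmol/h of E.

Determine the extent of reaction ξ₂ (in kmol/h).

Conversion of G: G consumed = 2ξ₁ = 0.838 × 510 → ξ₁ = 213.7 kmol/h.
E balance: n_E = 0 + 1ξ₁ − 2ξ₂ = 69 → ξ₂ = (1·213.7 − 69)/2 = 72.34 kmol/h.
Outlet amounts (n = n₀ + Σ ν·ξ):
  G: 510 − 2(213.7) = 82.62
  E: 0 + 1(213.7) − 2(72.34) = 69
  F: 0 + 1(72.34) = 72.34

ξ₂ = 72.3 kmol/h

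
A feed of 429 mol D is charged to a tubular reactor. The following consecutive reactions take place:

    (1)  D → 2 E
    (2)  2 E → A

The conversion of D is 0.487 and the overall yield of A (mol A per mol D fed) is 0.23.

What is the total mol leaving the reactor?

Conversion of D: D consumed = 1ξ₁ = 0.487 × 429 → ξ₁ = 208.9 mol.
Yield of A: 1ξ₂ / 429 = 0.23 → ξ₂ = 98.67 mol.
Outlet amounts (n = n₀ + Σ ν·ξ):
  D: 429 − 1(208.9) = 220.1
  E: 0 + 2(208.9) − 2(98.67) = 220.5
  A: 0 + 1(98.67) = 98.67
Total out = 220.1 + 220.5 + 98.67 = 539.3 mol.

539 mol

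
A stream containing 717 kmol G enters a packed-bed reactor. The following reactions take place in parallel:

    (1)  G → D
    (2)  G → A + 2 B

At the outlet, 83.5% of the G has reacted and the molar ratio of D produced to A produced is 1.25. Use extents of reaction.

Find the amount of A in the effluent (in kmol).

266 kmol

Conversion of G: G consumed = 0.835 × 717 = 598.7 kmol = 1ξ₁ + 1ξ₂.
Selectivity: 1ξ₁ / (1ξ₂) = 1.25 → ξ₁ = 1.25 ξ₂.
Substitute: (1·1.25 + 1) ξ₂ = 598.7 → ξ₂ = 266.1 kmol, ξ₁ = 332.6 kmol.
Outlet amounts (n = n₀ + Σ ν·ξ):
  G: 717 − 1(332.6) − 1(266.1) = 118.3
  D: 0 + 1(332.6) = 332.6
  A: 0 + 1(266.1) = 266.1
  B: 0 + 2(266.1) = 532.2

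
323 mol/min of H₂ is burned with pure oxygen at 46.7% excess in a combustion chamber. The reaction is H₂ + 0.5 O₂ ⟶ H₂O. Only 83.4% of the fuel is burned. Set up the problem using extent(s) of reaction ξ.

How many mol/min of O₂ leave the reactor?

102 mol/min

Stoichiometric O₂ = 0.5 × 323 = 161.5 mol/min; O₂ fed = 161.5 × 1.467 = 236.9 mol/min.
Fuel reacted = 0.834 × 323 → ξ = 269.4 mol/min.
Outlet (n = n₀ + ν ξ):
  H₂: 323 − 1(269.4) = 53.62
  O₂: 236.9 − 0.5(269.4) = 102.2
  H₂O: 0 + 1(269.4) = 269.4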